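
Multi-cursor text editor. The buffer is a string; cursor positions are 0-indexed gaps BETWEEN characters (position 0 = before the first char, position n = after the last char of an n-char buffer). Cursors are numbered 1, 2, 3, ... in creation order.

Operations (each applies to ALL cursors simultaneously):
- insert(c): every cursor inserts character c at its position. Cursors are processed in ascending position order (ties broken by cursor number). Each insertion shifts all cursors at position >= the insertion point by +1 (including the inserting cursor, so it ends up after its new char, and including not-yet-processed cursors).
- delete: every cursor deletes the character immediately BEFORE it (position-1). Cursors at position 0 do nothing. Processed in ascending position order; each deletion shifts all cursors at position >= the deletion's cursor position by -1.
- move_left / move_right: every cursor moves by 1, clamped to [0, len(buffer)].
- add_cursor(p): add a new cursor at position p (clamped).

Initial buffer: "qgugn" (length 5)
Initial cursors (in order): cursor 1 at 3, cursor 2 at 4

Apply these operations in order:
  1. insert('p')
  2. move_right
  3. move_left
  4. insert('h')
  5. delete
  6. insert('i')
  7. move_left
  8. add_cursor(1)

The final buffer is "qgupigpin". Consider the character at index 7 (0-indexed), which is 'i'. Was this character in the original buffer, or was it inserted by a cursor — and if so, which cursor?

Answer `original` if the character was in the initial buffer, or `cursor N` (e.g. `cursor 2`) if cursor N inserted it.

Answer: cursor 2

Derivation:
After op 1 (insert('p')): buffer="qgupgpn" (len 7), cursors c1@4 c2@6, authorship ...1.2.
After op 2 (move_right): buffer="qgupgpn" (len 7), cursors c1@5 c2@7, authorship ...1.2.
After op 3 (move_left): buffer="qgupgpn" (len 7), cursors c1@4 c2@6, authorship ...1.2.
After op 4 (insert('h')): buffer="qguphgphn" (len 9), cursors c1@5 c2@8, authorship ...11.22.
After op 5 (delete): buffer="qgupgpn" (len 7), cursors c1@4 c2@6, authorship ...1.2.
After op 6 (insert('i')): buffer="qgupigpin" (len 9), cursors c1@5 c2@8, authorship ...11.22.
After op 7 (move_left): buffer="qgupigpin" (len 9), cursors c1@4 c2@7, authorship ...11.22.
After op 8 (add_cursor(1)): buffer="qgupigpin" (len 9), cursors c3@1 c1@4 c2@7, authorship ...11.22.
Authorship (.=original, N=cursor N): . . . 1 1 . 2 2 .
Index 7: author = 2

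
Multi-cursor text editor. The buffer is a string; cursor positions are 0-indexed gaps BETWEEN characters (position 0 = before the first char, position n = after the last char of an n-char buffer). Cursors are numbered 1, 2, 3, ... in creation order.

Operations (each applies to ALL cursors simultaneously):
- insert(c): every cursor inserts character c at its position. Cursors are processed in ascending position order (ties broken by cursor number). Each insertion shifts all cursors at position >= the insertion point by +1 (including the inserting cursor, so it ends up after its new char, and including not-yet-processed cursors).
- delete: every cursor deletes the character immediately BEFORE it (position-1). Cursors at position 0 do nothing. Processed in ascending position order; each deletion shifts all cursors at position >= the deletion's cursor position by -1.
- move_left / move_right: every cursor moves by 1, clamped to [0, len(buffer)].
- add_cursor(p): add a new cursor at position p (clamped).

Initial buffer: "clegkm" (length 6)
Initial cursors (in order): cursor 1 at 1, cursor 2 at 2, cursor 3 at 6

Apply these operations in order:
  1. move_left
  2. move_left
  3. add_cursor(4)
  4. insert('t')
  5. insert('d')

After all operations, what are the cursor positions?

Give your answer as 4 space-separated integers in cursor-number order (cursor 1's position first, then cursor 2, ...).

After op 1 (move_left): buffer="clegkm" (len 6), cursors c1@0 c2@1 c3@5, authorship ......
After op 2 (move_left): buffer="clegkm" (len 6), cursors c1@0 c2@0 c3@4, authorship ......
After op 3 (add_cursor(4)): buffer="clegkm" (len 6), cursors c1@0 c2@0 c3@4 c4@4, authorship ......
After op 4 (insert('t')): buffer="ttclegttkm" (len 10), cursors c1@2 c2@2 c3@8 c4@8, authorship 12....34..
After op 5 (insert('d')): buffer="ttddclegttddkm" (len 14), cursors c1@4 c2@4 c3@12 c4@12, authorship 1212....3434..

Answer: 4 4 12 12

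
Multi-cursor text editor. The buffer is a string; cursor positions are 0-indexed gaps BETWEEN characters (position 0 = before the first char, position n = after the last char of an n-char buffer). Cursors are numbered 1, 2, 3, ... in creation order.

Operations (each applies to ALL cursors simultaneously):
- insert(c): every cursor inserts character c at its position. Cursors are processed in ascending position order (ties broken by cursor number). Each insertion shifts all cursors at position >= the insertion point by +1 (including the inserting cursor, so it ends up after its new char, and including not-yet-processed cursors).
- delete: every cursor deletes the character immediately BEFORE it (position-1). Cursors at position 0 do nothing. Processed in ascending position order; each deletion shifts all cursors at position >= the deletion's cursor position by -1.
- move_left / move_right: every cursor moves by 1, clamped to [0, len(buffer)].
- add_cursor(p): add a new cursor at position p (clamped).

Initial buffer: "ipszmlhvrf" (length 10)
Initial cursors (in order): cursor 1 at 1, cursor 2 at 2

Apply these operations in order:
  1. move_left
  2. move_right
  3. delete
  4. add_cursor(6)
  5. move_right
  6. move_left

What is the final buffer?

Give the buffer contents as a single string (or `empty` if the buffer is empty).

Answer: szmlhvrf

Derivation:
After op 1 (move_left): buffer="ipszmlhvrf" (len 10), cursors c1@0 c2@1, authorship ..........
After op 2 (move_right): buffer="ipszmlhvrf" (len 10), cursors c1@1 c2@2, authorship ..........
After op 3 (delete): buffer="szmlhvrf" (len 8), cursors c1@0 c2@0, authorship ........
After op 4 (add_cursor(6)): buffer="szmlhvrf" (len 8), cursors c1@0 c2@0 c3@6, authorship ........
After op 5 (move_right): buffer="szmlhvrf" (len 8), cursors c1@1 c2@1 c3@7, authorship ........
After op 6 (move_left): buffer="szmlhvrf" (len 8), cursors c1@0 c2@0 c3@6, authorship ........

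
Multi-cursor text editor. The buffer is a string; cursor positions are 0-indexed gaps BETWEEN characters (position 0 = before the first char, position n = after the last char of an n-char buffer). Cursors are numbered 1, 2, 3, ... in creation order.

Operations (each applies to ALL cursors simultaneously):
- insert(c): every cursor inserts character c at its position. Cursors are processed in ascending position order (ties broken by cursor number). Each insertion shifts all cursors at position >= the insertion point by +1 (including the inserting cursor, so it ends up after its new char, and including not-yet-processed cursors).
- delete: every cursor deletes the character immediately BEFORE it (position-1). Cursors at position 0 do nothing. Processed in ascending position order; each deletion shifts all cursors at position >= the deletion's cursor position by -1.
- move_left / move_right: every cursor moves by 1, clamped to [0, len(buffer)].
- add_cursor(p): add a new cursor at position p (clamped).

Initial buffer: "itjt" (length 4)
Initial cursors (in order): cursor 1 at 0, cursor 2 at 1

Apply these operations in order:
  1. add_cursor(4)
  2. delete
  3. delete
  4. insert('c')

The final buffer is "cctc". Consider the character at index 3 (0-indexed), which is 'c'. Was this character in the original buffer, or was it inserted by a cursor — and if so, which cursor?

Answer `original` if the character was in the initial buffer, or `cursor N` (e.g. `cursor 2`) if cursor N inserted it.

After op 1 (add_cursor(4)): buffer="itjt" (len 4), cursors c1@0 c2@1 c3@4, authorship ....
After op 2 (delete): buffer="tj" (len 2), cursors c1@0 c2@0 c3@2, authorship ..
After op 3 (delete): buffer="t" (len 1), cursors c1@0 c2@0 c3@1, authorship .
After op 4 (insert('c')): buffer="cctc" (len 4), cursors c1@2 c2@2 c3@4, authorship 12.3
Authorship (.=original, N=cursor N): 1 2 . 3
Index 3: author = 3

Answer: cursor 3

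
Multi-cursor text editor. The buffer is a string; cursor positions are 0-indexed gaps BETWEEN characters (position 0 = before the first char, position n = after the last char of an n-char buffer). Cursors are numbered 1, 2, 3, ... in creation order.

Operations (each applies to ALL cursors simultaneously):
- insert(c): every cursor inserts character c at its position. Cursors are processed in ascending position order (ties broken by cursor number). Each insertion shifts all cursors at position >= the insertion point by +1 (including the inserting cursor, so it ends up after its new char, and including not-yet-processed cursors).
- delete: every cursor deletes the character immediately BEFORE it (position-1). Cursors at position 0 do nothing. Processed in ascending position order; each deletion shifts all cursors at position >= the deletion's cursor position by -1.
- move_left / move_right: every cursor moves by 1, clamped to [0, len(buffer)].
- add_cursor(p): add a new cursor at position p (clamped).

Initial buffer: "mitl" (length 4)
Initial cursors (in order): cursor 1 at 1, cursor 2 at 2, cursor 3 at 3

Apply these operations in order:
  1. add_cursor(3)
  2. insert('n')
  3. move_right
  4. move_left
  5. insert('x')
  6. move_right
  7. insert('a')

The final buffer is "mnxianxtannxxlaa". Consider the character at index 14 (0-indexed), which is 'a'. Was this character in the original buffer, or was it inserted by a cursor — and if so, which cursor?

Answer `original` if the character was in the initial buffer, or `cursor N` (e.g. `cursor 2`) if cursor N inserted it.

Answer: cursor 3

Derivation:
After op 1 (add_cursor(3)): buffer="mitl" (len 4), cursors c1@1 c2@2 c3@3 c4@3, authorship ....
After op 2 (insert('n')): buffer="mnintnnl" (len 8), cursors c1@2 c2@4 c3@7 c4@7, authorship .1.2.34.
After op 3 (move_right): buffer="mnintnnl" (len 8), cursors c1@3 c2@5 c3@8 c4@8, authorship .1.2.34.
After op 4 (move_left): buffer="mnintnnl" (len 8), cursors c1@2 c2@4 c3@7 c4@7, authorship .1.2.34.
After op 5 (insert('x')): buffer="mnxinxtnnxxl" (len 12), cursors c1@3 c2@6 c3@11 c4@11, authorship .11.22.3434.
After op 6 (move_right): buffer="mnxinxtnnxxl" (len 12), cursors c1@4 c2@7 c3@12 c4@12, authorship .11.22.3434.
After op 7 (insert('a')): buffer="mnxianxtannxxlaa" (len 16), cursors c1@5 c2@9 c3@16 c4@16, authorship .11.122.23434.34
Authorship (.=original, N=cursor N): . 1 1 . 1 2 2 . 2 3 4 3 4 . 3 4
Index 14: author = 3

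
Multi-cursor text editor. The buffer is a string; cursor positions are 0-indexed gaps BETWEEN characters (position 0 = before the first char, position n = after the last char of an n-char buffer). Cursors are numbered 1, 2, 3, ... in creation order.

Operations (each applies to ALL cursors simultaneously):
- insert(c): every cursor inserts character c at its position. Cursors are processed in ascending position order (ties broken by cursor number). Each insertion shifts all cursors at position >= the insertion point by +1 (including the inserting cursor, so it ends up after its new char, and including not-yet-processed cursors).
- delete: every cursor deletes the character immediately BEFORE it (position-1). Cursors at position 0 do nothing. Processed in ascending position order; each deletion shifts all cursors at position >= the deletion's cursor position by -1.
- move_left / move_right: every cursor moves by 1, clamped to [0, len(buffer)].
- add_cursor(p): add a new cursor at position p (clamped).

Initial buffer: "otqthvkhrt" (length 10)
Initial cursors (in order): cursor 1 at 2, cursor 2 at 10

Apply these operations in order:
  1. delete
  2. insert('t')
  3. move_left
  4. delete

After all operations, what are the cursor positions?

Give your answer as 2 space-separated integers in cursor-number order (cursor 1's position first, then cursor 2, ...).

Answer: 0 7

Derivation:
After op 1 (delete): buffer="oqthvkhr" (len 8), cursors c1@1 c2@8, authorship ........
After op 2 (insert('t')): buffer="otqthvkhrt" (len 10), cursors c1@2 c2@10, authorship .1.......2
After op 3 (move_left): buffer="otqthvkhrt" (len 10), cursors c1@1 c2@9, authorship .1.......2
After op 4 (delete): buffer="tqthvkht" (len 8), cursors c1@0 c2@7, authorship 1......2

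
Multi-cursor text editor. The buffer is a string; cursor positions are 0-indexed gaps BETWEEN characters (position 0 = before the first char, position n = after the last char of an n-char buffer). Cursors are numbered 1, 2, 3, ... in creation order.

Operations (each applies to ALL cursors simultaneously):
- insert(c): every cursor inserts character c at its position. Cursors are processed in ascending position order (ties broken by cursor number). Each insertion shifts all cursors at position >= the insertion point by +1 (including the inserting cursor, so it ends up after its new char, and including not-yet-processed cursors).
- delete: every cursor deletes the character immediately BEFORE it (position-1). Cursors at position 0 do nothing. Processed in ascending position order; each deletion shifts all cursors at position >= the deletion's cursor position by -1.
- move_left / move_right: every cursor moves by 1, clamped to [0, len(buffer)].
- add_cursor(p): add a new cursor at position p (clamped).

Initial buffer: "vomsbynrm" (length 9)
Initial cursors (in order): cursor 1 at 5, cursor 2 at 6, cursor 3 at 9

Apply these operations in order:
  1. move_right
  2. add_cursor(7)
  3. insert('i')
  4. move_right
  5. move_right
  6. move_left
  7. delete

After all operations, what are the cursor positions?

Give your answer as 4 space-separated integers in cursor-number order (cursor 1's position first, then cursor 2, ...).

Answer: 7 8 8 8

Derivation:
After op 1 (move_right): buffer="vomsbynrm" (len 9), cursors c1@6 c2@7 c3@9, authorship .........
After op 2 (add_cursor(7)): buffer="vomsbynrm" (len 9), cursors c1@6 c2@7 c4@7 c3@9, authorship .........
After op 3 (insert('i')): buffer="vomsbyiniirmi" (len 13), cursors c1@7 c2@10 c4@10 c3@13, authorship ......1.24..3
After op 4 (move_right): buffer="vomsbyiniirmi" (len 13), cursors c1@8 c2@11 c4@11 c3@13, authorship ......1.24..3
After op 5 (move_right): buffer="vomsbyiniirmi" (len 13), cursors c1@9 c2@12 c4@12 c3@13, authorship ......1.24..3
After op 6 (move_left): buffer="vomsbyiniirmi" (len 13), cursors c1@8 c2@11 c4@11 c3@12, authorship ......1.24..3
After op 7 (delete): buffer="vomsbyiii" (len 9), cursors c1@7 c2@8 c3@8 c4@8, authorship ......123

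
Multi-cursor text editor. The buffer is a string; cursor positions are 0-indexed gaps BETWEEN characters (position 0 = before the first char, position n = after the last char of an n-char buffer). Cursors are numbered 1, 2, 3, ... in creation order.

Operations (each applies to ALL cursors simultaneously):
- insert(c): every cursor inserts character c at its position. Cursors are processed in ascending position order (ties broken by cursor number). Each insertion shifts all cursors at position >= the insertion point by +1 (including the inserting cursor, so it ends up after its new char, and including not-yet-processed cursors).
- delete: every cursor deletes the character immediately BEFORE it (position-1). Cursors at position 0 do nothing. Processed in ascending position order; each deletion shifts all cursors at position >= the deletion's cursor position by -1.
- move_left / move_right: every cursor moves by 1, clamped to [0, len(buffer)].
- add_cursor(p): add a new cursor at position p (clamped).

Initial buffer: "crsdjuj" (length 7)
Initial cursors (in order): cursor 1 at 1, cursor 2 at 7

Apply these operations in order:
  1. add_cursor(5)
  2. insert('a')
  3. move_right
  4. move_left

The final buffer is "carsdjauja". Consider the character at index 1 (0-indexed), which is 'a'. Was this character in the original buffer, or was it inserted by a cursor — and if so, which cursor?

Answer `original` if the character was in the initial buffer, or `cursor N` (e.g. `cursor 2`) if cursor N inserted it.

After op 1 (add_cursor(5)): buffer="crsdjuj" (len 7), cursors c1@1 c3@5 c2@7, authorship .......
After op 2 (insert('a')): buffer="carsdjauja" (len 10), cursors c1@2 c3@7 c2@10, authorship .1....3..2
After op 3 (move_right): buffer="carsdjauja" (len 10), cursors c1@3 c3@8 c2@10, authorship .1....3..2
After op 4 (move_left): buffer="carsdjauja" (len 10), cursors c1@2 c3@7 c2@9, authorship .1....3..2
Authorship (.=original, N=cursor N): . 1 . . . . 3 . . 2
Index 1: author = 1

Answer: cursor 1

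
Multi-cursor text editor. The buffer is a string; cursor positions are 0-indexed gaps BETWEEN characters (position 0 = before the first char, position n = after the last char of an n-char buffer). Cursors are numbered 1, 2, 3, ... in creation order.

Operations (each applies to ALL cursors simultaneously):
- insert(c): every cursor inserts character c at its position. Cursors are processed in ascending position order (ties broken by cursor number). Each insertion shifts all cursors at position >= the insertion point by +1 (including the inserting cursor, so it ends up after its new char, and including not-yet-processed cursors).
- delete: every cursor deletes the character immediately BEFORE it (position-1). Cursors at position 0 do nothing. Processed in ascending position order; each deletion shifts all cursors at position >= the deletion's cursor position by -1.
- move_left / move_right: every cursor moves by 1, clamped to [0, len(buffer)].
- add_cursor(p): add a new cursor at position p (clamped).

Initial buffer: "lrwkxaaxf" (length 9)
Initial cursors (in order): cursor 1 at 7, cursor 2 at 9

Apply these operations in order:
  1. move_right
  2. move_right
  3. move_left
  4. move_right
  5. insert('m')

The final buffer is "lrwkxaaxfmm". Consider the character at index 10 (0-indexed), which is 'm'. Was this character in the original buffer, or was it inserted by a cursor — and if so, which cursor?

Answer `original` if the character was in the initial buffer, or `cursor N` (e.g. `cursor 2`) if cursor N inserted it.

After op 1 (move_right): buffer="lrwkxaaxf" (len 9), cursors c1@8 c2@9, authorship .........
After op 2 (move_right): buffer="lrwkxaaxf" (len 9), cursors c1@9 c2@9, authorship .........
After op 3 (move_left): buffer="lrwkxaaxf" (len 9), cursors c1@8 c2@8, authorship .........
After op 4 (move_right): buffer="lrwkxaaxf" (len 9), cursors c1@9 c2@9, authorship .........
After op 5 (insert('m')): buffer="lrwkxaaxfmm" (len 11), cursors c1@11 c2@11, authorship .........12
Authorship (.=original, N=cursor N): . . . . . . . . . 1 2
Index 10: author = 2

Answer: cursor 2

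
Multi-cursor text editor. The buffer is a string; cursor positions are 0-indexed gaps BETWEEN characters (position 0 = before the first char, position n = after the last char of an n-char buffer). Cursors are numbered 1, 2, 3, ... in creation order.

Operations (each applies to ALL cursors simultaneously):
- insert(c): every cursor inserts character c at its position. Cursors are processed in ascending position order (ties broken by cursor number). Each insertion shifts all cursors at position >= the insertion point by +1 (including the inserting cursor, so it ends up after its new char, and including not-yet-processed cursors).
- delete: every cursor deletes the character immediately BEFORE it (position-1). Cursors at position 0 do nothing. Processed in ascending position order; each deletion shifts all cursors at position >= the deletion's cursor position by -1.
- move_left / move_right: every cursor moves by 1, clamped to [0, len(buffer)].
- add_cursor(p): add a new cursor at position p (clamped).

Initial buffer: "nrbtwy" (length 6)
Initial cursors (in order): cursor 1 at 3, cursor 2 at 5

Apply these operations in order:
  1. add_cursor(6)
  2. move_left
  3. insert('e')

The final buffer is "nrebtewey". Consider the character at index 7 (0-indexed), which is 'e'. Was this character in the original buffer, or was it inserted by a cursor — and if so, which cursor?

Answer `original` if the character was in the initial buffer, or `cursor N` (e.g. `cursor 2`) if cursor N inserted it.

After op 1 (add_cursor(6)): buffer="nrbtwy" (len 6), cursors c1@3 c2@5 c3@6, authorship ......
After op 2 (move_left): buffer="nrbtwy" (len 6), cursors c1@2 c2@4 c3@5, authorship ......
After op 3 (insert('e')): buffer="nrebtewey" (len 9), cursors c1@3 c2@6 c3@8, authorship ..1..2.3.
Authorship (.=original, N=cursor N): . . 1 . . 2 . 3 .
Index 7: author = 3

Answer: cursor 3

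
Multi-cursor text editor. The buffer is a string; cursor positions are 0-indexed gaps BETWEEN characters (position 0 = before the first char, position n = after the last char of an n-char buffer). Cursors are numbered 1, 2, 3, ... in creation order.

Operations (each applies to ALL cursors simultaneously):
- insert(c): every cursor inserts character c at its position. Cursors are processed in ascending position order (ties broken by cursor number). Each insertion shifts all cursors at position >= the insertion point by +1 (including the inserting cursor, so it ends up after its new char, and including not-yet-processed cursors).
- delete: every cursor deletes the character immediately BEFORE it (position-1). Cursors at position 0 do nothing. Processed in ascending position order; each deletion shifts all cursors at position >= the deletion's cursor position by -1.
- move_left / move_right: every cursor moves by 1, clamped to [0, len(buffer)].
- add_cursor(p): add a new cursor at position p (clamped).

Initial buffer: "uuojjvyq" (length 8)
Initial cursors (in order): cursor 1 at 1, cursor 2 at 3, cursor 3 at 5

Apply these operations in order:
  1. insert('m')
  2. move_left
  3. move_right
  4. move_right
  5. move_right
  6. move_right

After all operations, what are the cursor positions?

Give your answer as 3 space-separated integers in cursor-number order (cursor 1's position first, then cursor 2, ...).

Answer: 5 8 11

Derivation:
After op 1 (insert('m')): buffer="umuomjjmvyq" (len 11), cursors c1@2 c2@5 c3@8, authorship .1..2..3...
After op 2 (move_left): buffer="umuomjjmvyq" (len 11), cursors c1@1 c2@4 c3@7, authorship .1..2..3...
After op 3 (move_right): buffer="umuomjjmvyq" (len 11), cursors c1@2 c2@5 c3@8, authorship .1..2..3...
After op 4 (move_right): buffer="umuomjjmvyq" (len 11), cursors c1@3 c2@6 c3@9, authorship .1..2..3...
After op 5 (move_right): buffer="umuomjjmvyq" (len 11), cursors c1@4 c2@7 c3@10, authorship .1..2..3...
After op 6 (move_right): buffer="umuomjjmvyq" (len 11), cursors c1@5 c2@8 c3@11, authorship .1..2..3...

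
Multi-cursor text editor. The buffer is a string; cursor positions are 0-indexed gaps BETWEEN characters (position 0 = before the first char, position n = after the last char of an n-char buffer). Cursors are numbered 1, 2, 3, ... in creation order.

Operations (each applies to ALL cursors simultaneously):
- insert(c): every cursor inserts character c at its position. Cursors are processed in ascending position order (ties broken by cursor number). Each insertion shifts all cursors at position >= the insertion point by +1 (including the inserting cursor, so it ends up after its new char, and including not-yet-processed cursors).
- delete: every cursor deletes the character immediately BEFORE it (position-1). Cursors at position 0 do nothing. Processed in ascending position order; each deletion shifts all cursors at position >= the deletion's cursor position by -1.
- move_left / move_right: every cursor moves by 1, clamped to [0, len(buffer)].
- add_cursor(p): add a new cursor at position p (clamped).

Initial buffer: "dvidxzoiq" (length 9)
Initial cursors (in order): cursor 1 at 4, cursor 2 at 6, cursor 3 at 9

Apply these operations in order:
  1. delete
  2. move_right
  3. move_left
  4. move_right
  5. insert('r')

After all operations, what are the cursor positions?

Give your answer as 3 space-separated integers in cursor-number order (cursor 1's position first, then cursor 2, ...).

After op 1 (delete): buffer="dvixoi" (len 6), cursors c1@3 c2@4 c3@6, authorship ......
After op 2 (move_right): buffer="dvixoi" (len 6), cursors c1@4 c2@5 c3@6, authorship ......
After op 3 (move_left): buffer="dvixoi" (len 6), cursors c1@3 c2@4 c3@5, authorship ......
After op 4 (move_right): buffer="dvixoi" (len 6), cursors c1@4 c2@5 c3@6, authorship ......
After op 5 (insert('r')): buffer="dvixrorir" (len 9), cursors c1@5 c2@7 c3@9, authorship ....1.2.3

Answer: 5 7 9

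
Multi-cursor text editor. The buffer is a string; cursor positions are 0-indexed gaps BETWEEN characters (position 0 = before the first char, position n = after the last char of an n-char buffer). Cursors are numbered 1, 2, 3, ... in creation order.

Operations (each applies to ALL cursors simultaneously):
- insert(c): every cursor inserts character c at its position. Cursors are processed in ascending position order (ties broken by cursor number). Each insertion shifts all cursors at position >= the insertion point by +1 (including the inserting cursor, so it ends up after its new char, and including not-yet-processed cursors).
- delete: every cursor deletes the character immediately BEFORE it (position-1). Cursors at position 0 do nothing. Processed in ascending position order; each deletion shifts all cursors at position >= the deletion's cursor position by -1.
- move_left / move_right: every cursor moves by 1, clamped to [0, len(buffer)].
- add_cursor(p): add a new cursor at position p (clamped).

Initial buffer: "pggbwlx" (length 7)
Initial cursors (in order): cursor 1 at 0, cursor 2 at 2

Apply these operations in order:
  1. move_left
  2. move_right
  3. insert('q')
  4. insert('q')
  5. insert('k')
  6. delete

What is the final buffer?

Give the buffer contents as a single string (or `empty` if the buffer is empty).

Answer: pqqgqqgbwlx

Derivation:
After op 1 (move_left): buffer="pggbwlx" (len 7), cursors c1@0 c2@1, authorship .......
After op 2 (move_right): buffer="pggbwlx" (len 7), cursors c1@1 c2@2, authorship .......
After op 3 (insert('q')): buffer="pqgqgbwlx" (len 9), cursors c1@2 c2@4, authorship .1.2.....
After op 4 (insert('q')): buffer="pqqgqqgbwlx" (len 11), cursors c1@3 c2@6, authorship .11.22.....
After op 5 (insert('k')): buffer="pqqkgqqkgbwlx" (len 13), cursors c1@4 c2@8, authorship .111.222.....
After op 6 (delete): buffer="pqqgqqgbwlx" (len 11), cursors c1@3 c2@6, authorship .11.22.....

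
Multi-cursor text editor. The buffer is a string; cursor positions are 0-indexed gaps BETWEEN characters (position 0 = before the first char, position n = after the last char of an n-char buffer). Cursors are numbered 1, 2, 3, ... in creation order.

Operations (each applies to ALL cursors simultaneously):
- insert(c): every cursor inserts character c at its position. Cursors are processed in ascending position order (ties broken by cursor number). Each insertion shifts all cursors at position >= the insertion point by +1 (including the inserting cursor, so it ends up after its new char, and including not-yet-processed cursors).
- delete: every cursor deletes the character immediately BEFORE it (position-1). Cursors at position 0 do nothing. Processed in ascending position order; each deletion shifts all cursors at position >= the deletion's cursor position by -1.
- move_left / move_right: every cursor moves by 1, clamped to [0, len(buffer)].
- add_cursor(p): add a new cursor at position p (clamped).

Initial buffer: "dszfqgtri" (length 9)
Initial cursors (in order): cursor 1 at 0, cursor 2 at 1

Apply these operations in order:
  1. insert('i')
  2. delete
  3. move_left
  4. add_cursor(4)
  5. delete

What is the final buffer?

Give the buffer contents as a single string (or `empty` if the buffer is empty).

Answer: dszqgtri

Derivation:
After op 1 (insert('i')): buffer="idiszfqgtri" (len 11), cursors c1@1 c2@3, authorship 1.2........
After op 2 (delete): buffer="dszfqgtri" (len 9), cursors c1@0 c2@1, authorship .........
After op 3 (move_left): buffer="dszfqgtri" (len 9), cursors c1@0 c2@0, authorship .........
After op 4 (add_cursor(4)): buffer="dszfqgtri" (len 9), cursors c1@0 c2@0 c3@4, authorship .........
After op 5 (delete): buffer="dszqgtri" (len 8), cursors c1@0 c2@0 c3@3, authorship ........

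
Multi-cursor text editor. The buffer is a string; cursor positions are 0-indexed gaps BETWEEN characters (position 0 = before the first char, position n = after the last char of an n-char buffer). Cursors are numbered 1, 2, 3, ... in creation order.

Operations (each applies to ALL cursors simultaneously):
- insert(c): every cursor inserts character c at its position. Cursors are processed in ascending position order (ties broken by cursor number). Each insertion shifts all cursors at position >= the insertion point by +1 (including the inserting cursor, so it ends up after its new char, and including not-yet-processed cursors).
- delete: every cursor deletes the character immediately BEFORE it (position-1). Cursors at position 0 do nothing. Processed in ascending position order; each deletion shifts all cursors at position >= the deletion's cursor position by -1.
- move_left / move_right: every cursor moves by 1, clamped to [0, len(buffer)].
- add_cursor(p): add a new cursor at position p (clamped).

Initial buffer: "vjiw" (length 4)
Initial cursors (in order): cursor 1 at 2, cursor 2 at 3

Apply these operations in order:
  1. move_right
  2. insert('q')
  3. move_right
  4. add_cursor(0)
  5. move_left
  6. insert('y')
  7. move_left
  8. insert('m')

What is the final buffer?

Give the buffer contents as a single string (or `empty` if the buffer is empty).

After op 1 (move_right): buffer="vjiw" (len 4), cursors c1@3 c2@4, authorship ....
After op 2 (insert('q')): buffer="vjiqwq" (len 6), cursors c1@4 c2@6, authorship ...1.2
After op 3 (move_right): buffer="vjiqwq" (len 6), cursors c1@5 c2@6, authorship ...1.2
After op 4 (add_cursor(0)): buffer="vjiqwq" (len 6), cursors c3@0 c1@5 c2@6, authorship ...1.2
After op 5 (move_left): buffer="vjiqwq" (len 6), cursors c3@0 c1@4 c2@5, authorship ...1.2
After op 6 (insert('y')): buffer="yvjiqywyq" (len 9), cursors c3@1 c1@6 c2@8, authorship 3...11.22
After op 7 (move_left): buffer="yvjiqywyq" (len 9), cursors c3@0 c1@5 c2@7, authorship 3...11.22
After op 8 (insert('m')): buffer="myvjiqmywmyq" (len 12), cursors c3@1 c1@7 c2@10, authorship 33...111.222

Answer: myvjiqmywmyq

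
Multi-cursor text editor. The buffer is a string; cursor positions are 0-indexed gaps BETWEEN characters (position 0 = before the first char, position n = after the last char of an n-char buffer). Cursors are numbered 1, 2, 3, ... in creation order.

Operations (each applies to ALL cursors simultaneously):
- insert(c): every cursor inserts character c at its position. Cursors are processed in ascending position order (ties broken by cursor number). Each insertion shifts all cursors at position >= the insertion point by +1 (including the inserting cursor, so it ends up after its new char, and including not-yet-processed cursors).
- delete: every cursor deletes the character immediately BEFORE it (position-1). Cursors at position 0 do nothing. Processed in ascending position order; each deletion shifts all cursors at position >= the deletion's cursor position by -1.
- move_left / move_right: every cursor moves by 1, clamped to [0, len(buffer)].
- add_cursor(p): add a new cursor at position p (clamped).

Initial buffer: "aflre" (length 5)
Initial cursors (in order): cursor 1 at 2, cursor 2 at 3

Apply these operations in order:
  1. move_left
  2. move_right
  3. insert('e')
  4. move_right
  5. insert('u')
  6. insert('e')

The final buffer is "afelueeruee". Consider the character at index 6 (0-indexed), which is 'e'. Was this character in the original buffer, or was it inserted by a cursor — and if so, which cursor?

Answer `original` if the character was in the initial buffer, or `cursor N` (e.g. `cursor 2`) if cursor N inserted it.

After op 1 (move_left): buffer="aflre" (len 5), cursors c1@1 c2@2, authorship .....
After op 2 (move_right): buffer="aflre" (len 5), cursors c1@2 c2@3, authorship .....
After op 3 (insert('e')): buffer="afelere" (len 7), cursors c1@3 c2@5, authorship ..1.2..
After op 4 (move_right): buffer="afelere" (len 7), cursors c1@4 c2@6, authorship ..1.2..
After op 5 (insert('u')): buffer="afeluerue" (len 9), cursors c1@5 c2@8, authorship ..1.12.2.
After op 6 (insert('e')): buffer="afelueeruee" (len 11), cursors c1@6 c2@10, authorship ..1.112.22.
Authorship (.=original, N=cursor N): . . 1 . 1 1 2 . 2 2 .
Index 6: author = 2

Answer: cursor 2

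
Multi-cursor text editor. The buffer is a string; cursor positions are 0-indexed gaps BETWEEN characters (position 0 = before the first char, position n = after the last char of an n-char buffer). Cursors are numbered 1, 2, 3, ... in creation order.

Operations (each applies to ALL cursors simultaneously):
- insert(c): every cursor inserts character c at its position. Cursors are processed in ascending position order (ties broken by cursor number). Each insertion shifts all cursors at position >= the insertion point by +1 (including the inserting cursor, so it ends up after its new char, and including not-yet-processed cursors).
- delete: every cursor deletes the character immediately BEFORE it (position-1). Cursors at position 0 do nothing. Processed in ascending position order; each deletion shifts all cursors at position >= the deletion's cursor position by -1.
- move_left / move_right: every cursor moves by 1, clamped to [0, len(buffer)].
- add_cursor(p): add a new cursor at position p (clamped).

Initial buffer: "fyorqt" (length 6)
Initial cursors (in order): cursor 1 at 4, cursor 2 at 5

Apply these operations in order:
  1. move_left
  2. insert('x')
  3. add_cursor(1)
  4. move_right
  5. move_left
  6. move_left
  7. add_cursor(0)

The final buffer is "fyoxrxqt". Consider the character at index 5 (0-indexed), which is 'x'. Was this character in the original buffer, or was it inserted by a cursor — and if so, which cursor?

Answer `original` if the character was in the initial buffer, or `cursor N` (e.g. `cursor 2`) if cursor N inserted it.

After op 1 (move_left): buffer="fyorqt" (len 6), cursors c1@3 c2@4, authorship ......
After op 2 (insert('x')): buffer="fyoxrxqt" (len 8), cursors c1@4 c2@6, authorship ...1.2..
After op 3 (add_cursor(1)): buffer="fyoxrxqt" (len 8), cursors c3@1 c1@4 c2@6, authorship ...1.2..
After op 4 (move_right): buffer="fyoxrxqt" (len 8), cursors c3@2 c1@5 c2@7, authorship ...1.2..
After op 5 (move_left): buffer="fyoxrxqt" (len 8), cursors c3@1 c1@4 c2@6, authorship ...1.2..
After op 6 (move_left): buffer="fyoxrxqt" (len 8), cursors c3@0 c1@3 c2@5, authorship ...1.2..
After op 7 (add_cursor(0)): buffer="fyoxrxqt" (len 8), cursors c3@0 c4@0 c1@3 c2@5, authorship ...1.2..
Authorship (.=original, N=cursor N): . . . 1 . 2 . .
Index 5: author = 2

Answer: cursor 2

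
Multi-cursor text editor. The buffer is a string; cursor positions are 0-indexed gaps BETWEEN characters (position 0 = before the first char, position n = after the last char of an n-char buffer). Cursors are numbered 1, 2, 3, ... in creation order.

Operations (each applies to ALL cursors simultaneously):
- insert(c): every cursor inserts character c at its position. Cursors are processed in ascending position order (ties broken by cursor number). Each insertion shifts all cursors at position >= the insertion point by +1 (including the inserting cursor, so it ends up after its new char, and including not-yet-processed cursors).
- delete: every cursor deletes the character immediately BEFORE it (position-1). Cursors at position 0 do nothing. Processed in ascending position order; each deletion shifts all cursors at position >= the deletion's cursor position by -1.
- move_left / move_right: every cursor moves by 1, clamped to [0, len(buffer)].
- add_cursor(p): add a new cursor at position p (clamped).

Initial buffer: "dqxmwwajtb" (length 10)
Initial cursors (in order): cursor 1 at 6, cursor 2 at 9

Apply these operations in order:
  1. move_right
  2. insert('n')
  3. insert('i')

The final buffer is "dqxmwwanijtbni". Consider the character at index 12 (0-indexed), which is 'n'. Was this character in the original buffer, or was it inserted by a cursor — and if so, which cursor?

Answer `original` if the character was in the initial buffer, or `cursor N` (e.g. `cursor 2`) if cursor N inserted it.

Answer: cursor 2

Derivation:
After op 1 (move_right): buffer="dqxmwwajtb" (len 10), cursors c1@7 c2@10, authorship ..........
After op 2 (insert('n')): buffer="dqxmwwanjtbn" (len 12), cursors c1@8 c2@12, authorship .......1...2
After op 3 (insert('i')): buffer="dqxmwwanijtbni" (len 14), cursors c1@9 c2@14, authorship .......11...22
Authorship (.=original, N=cursor N): . . . . . . . 1 1 . . . 2 2
Index 12: author = 2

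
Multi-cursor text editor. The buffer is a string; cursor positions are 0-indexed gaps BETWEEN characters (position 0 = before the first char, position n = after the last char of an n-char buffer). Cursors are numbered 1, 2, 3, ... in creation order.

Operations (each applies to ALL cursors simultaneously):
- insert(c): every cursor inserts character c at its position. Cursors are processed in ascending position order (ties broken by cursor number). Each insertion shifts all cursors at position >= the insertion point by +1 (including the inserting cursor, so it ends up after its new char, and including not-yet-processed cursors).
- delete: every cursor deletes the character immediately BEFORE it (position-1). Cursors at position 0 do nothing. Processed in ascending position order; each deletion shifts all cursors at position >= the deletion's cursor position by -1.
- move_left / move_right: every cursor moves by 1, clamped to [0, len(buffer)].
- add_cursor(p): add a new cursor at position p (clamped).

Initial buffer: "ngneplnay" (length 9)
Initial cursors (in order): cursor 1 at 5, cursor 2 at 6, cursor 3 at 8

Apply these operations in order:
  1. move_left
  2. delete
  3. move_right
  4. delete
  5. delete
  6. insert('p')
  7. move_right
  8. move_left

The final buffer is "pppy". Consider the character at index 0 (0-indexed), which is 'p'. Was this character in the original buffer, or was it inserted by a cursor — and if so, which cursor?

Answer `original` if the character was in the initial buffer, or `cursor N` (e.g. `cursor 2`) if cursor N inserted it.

After op 1 (move_left): buffer="ngneplnay" (len 9), cursors c1@4 c2@5 c3@7, authorship .........
After op 2 (delete): buffer="ngnlay" (len 6), cursors c1@3 c2@3 c3@4, authorship ......
After op 3 (move_right): buffer="ngnlay" (len 6), cursors c1@4 c2@4 c3@5, authorship ......
After op 4 (delete): buffer="ngy" (len 3), cursors c1@2 c2@2 c3@2, authorship ...
After op 5 (delete): buffer="y" (len 1), cursors c1@0 c2@0 c3@0, authorship .
After op 6 (insert('p')): buffer="pppy" (len 4), cursors c1@3 c2@3 c3@3, authorship 123.
After op 7 (move_right): buffer="pppy" (len 4), cursors c1@4 c2@4 c3@4, authorship 123.
After op 8 (move_left): buffer="pppy" (len 4), cursors c1@3 c2@3 c3@3, authorship 123.
Authorship (.=original, N=cursor N): 1 2 3 .
Index 0: author = 1

Answer: cursor 1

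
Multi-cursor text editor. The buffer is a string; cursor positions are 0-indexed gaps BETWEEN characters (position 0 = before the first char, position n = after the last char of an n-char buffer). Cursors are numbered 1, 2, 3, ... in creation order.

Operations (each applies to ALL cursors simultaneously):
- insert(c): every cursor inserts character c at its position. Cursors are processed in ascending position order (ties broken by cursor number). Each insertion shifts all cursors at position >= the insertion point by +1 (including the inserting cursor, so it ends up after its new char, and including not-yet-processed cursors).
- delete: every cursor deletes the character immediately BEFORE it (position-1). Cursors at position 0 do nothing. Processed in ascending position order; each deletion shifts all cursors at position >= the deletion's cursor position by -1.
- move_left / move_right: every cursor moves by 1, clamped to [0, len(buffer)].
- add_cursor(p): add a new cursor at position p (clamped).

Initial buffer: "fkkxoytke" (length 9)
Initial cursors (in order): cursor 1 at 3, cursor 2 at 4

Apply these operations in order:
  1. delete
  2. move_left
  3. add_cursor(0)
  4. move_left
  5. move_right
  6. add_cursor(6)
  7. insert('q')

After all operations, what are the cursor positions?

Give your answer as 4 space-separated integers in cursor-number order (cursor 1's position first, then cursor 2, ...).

Answer: 4 4 4 10

Derivation:
After op 1 (delete): buffer="fkoytke" (len 7), cursors c1@2 c2@2, authorship .......
After op 2 (move_left): buffer="fkoytke" (len 7), cursors c1@1 c2@1, authorship .......
After op 3 (add_cursor(0)): buffer="fkoytke" (len 7), cursors c3@0 c1@1 c2@1, authorship .......
After op 4 (move_left): buffer="fkoytke" (len 7), cursors c1@0 c2@0 c3@0, authorship .......
After op 5 (move_right): buffer="fkoytke" (len 7), cursors c1@1 c2@1 c3@1, authorship .......
After op 6 (add_cursor(6)): buffer="fkoytke" (len 7), cursors c1@1 c2@1 c3@1 c4@6, authorship .......
After op 7 (insert('q')): buffer="fqqqkoytkqe" (len 11), cursors c1@4 c2@4 c3@4 c4@10, authorship .123.....4.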